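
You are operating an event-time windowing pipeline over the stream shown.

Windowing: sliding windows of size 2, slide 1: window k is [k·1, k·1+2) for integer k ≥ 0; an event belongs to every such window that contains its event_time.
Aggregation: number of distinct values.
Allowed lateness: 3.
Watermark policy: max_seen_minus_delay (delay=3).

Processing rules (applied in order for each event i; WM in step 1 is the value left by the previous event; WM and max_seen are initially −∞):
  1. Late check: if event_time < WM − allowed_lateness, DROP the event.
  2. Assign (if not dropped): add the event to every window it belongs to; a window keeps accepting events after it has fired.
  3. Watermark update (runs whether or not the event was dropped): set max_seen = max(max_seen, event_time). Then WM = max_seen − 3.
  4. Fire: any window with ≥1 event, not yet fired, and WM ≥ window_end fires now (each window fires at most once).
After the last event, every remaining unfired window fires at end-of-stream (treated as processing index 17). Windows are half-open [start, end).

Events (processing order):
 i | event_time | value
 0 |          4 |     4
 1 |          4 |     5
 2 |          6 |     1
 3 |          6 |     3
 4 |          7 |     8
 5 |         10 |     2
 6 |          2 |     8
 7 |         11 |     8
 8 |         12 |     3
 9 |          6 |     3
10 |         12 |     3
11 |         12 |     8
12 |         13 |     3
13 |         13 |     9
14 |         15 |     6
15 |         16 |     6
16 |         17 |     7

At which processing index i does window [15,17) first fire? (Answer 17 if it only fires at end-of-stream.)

17

i=0 t=4 v=4: → [4,6),[3,5); WM=1
i=1 t=4 v=5: → [4,6),[3,5); WM=1
i=2 t=6 v=1: → [6,8),[5,7); WM=3
i=3 t=6 v=3: → [6,8),[5,7); WM=3
i=4 t=7 v=8: → [7,9),[6,8); WM=4
i=5 t=10 v=2: → [10,12),[9,11); WM=7; [3,5) fires=2 [4,6) fires=2 [5,7) fires=2
i=6 t=2 v=8: DROP (t<7-3); WM=7
i=7 t=11 v=8: → [11,13),[10,12); WM=8; [6,8) fires=3
i=8 t=12 v=3: → [12,14),[11,13); WM=9; [7,9) fires=1
i=9 t=6 v=3: → [6,8),[5,7); WM=9
i=10 t=12 v=3: → [12,14),[11,13); WM=9
i=11 t=12 v=8: → [12,14),[11,13); WM=9
i=12 t=13 v=3: → [13,15),[12,14); WM=10
i=13 t=13 v=9: → [13,15),[12,14); WM=10
i=14 t=15 v=6: → [15,17),[14,16); WM=12; [9,11) fires=1 [10,12) fires=2
i=15 t=16 v=6: → [16,18),[15,17); WM=13; [11,13) fires=2
i=16 t=17 v=7: → [17,19),[16,18); WM=14; [12,14) fires=3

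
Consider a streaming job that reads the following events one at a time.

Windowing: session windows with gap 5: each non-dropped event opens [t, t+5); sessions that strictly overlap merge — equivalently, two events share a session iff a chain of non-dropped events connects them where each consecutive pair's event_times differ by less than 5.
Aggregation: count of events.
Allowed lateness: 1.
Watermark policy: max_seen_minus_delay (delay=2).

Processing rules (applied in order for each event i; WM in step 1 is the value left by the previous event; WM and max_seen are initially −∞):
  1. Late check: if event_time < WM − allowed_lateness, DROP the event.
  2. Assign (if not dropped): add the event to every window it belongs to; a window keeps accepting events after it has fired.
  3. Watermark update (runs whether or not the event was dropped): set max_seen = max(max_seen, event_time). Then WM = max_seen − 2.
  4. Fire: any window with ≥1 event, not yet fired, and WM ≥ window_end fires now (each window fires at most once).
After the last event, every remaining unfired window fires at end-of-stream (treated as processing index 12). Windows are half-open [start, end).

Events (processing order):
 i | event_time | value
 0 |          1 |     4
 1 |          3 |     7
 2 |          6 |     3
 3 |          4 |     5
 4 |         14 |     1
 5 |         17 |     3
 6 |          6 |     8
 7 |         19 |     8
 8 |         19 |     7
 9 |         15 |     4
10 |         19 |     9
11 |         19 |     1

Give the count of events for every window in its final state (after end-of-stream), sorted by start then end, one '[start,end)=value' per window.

[1,11)=4 [14,24)=6

i=0 t=1 v=4: → [1,6); WM=-1
i=1 t=3 v=7: → [1,8); WM=1
i=2 t=6 v=3: → [1,11); WM=4
i=3 t=4 v=5: → [1,11); WM=4
i=4 t=14 v=1: → [14,19); WM=12
i=5 t=17 v=3: → [14,22); WM=15
i=6 t=6 v=8: DROP (t<15-1); WM=15
i=7 t=19 v=8: → [14,24); WM=17
i=8 t=19 v=7: → [14,24); WM=17
i=9 t=15 v=4: DROP (t<17-1); WM=17
i=10 t=19 v=9: → [14,24); WM=17
i=11 t=19 v=1: → [14,24); WM=17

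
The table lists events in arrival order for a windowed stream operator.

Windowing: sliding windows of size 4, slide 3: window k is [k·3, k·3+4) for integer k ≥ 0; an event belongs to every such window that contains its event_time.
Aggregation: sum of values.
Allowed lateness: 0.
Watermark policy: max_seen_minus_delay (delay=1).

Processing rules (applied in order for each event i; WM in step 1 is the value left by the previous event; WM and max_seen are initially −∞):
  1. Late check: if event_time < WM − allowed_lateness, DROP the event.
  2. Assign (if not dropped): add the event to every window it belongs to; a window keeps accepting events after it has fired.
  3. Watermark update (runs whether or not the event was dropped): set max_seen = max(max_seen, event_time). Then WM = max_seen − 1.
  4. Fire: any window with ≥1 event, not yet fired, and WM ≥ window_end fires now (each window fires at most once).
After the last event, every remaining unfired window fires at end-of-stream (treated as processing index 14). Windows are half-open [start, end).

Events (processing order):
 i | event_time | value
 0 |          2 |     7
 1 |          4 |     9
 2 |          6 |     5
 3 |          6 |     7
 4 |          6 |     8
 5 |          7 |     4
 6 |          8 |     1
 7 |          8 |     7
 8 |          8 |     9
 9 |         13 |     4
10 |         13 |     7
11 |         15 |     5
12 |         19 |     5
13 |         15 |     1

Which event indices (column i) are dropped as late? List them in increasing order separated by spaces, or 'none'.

13

i=0 t=2 v=7: → [0,4); WM=1
i=1 t=4 v=9: → [3,7); WM=3
i=2 t=6 v=5: → [6,10),[3,7); WM=5; [0,4) fires=7
i=3 t=6 v=7: → [6,10),[3,7); WM=5
i=4 t=6 v=8: → [6,10),[3,7); WM=5
i=5 t=7 v=4: → [6,10); WM=6
i=6 t=8 v=1: → [6,10); WM=7; [3,7) fires=29
i=7 t=8 v=7: → [6,10); WM=7
i=8 t=8 v=9: → [6,10); WM=7
i=9 t=13 v=4: → [12,16); WM=12; [6,10) fires=41
i=10 t=13 v=7: → [12,16); WM=12
i=11 t=15 v=5: → [15,19),[12,16); WM=14
i=12 t=19 v=5: → [18,22); WM=18; [12,16) fires=16
i=13 t=15 v=1: DROP (t<18-0); WM=18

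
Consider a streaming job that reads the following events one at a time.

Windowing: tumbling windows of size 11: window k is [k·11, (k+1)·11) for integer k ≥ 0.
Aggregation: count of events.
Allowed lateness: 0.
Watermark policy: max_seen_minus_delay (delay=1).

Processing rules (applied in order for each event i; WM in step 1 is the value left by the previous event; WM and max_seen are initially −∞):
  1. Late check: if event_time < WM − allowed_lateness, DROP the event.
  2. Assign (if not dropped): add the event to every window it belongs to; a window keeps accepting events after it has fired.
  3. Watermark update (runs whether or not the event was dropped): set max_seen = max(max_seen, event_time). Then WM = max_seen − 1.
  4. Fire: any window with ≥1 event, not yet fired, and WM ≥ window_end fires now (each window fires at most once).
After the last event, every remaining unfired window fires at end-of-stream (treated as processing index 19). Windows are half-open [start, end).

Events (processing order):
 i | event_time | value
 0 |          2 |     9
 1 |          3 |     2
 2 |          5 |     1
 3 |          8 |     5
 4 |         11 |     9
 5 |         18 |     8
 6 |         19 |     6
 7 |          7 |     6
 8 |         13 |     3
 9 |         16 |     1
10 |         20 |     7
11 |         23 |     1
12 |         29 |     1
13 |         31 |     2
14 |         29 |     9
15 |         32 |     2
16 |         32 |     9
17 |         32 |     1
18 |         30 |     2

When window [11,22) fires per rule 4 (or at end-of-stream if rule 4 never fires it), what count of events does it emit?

i=0 t=2 v=9: → [0,11); WM=1
i=1 t=3 v=2: → [0,11); WM=2
i=2 t=5 v=1: → [0,11); WM=4
i=3 t=8 v=5: → [0,11); WM=7
i=4 t=11 v=9: → [11,22); WM=10
i=5 t=18 v=8: → [11,22); WM=17; [0,11) fires=4
i=6 t=19 v=6: → [11,22); WM=18
i=7 t=7 v=6: DROP (t<18-0); WM=18
i=8 t=13 v=3: DROP (t<18-0); WM=18
i=9 t=16 v=1: DROP (t<18-0); WM=18
i=10 t=20 v=7: → [11,22); WM=19
i=11 t=23 v=1: → [22,33); WM=22; [11,22) fires=4
i=12 t=29 v=1: → [22,33); WM=28
i=13 t=31 v=2: → [22,33); WM=30
i=14 t=29 v=9: DROP (t<30-0); WM=30
i=15 t=32 v=2: → [22,33); WM=31
i=16 t=32 v=9: → [22,33); WM=31
i=17 t=32 v=1: → [22,33); WM=31
i=18 t=30 v=2: DROP (t<31-0); WM=31

4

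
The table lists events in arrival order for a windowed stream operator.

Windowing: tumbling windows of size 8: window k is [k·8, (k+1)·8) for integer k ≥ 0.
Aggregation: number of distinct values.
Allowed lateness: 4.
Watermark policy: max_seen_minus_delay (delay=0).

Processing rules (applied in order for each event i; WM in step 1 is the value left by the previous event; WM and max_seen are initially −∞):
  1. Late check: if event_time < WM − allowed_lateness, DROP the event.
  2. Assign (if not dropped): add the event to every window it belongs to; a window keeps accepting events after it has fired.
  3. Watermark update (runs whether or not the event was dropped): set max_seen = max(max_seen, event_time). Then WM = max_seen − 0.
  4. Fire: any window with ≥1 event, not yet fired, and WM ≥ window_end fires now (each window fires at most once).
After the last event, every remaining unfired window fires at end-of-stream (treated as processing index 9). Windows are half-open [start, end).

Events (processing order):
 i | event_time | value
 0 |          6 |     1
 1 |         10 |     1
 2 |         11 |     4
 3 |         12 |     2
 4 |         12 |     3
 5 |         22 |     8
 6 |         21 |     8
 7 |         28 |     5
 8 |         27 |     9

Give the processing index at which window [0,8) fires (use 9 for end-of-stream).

i=0 t=6 v=1: → [0,8); WM=6
i=1 t=10 v=1: → [8,16); WM=10; [0,8) fires=1
i=2 t=11 v=4: → [8,16); WM=11
i=3 t=12 v=2: → [8,16); WM=12
i=4 t=12 v=3: → [8,16); WM=12
i=5 t=22 v=8: → [16,24); WM=22; [8,16) fires=4
i=6 t=21 v=8: → [16,24); WM=22
i=7 t=28 v=5: → [24,32); WM=28; [16,24) fires=1
i=8 t=27 v=9: → [24,32); WM=28

1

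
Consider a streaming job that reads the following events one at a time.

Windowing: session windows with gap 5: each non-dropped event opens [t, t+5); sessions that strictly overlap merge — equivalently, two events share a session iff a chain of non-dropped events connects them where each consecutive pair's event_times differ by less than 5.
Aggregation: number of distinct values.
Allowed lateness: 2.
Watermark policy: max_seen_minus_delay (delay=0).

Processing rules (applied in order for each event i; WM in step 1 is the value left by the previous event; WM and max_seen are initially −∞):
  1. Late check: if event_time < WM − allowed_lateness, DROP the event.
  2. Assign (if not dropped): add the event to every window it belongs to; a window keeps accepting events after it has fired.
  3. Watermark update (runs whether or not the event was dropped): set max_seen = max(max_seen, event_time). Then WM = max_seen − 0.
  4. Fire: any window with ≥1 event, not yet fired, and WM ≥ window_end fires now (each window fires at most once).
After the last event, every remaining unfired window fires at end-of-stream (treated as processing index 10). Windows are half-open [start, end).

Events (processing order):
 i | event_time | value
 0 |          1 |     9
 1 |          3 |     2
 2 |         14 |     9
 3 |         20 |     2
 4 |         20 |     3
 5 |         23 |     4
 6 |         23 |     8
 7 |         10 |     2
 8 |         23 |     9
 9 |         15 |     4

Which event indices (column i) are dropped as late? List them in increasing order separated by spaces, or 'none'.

7 9

i=0 t=1 v=9: → [1,6); WM=1
i=1 t=3 v=2: → [1,8); WM=3
i=2 t=14 v=9: → [14,19); WM=14
i=3 t=20 v=2: → [20,25); WM=20
i=4 t=20 v=3: → [20,25); WM=20
i=5 t=23 v=4: → [20,28); WM=23
i=6 t=23 v=8: → [20,28); WM=23
i=7 t=10 v=2: DROP (t<23-2); WM=23
i=8 t=23 v=9: → [20,28); WM=23
i=9 t=15 v=4: DROP (t<23-2); WM=23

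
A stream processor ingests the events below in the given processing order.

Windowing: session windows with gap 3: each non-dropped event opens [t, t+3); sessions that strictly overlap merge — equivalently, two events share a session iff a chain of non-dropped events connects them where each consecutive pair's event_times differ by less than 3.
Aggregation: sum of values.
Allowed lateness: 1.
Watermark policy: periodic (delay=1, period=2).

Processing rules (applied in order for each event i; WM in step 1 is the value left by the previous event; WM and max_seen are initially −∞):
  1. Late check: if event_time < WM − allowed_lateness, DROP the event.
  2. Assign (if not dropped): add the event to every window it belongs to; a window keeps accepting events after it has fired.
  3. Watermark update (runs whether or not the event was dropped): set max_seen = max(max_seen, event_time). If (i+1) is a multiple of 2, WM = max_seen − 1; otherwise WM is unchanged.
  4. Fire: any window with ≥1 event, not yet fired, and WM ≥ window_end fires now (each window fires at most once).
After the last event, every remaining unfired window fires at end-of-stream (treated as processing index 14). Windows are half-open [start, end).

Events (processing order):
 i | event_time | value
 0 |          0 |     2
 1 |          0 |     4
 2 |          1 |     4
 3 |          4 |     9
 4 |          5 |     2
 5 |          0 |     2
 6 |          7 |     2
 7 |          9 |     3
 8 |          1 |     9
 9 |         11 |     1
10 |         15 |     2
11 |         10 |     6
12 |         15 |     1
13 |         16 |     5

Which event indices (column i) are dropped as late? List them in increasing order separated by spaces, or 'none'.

5 8

i=0 t=0 v=2: → [0,3); WM=−∞
i=1 t=0 v=4: → [0,3); WM=-1
i=2 t=1 v=4: → [0,4); WM=-1
i=3 t=4 v=9: → [4,7); WM=3
i=4 t=5 v=2: → [4,8); WM=3
i=5 t=0 v=2: DROP (t<3-1); WM=4
i=6 t=7 v=2: → [4,10); WM=4
i=7 t=9 v=3: → [4,12); WM=8
i=8 t=1 v=9: DROP (t<8-1); WM=8
i=9 t=11 v=1: → [4,14); WM=10
i=10 t=15 v=2: → [15,18); WM=10
i=11 t=10 v=6: → [4,14); WM=14
i=12 t=15 v=1: → [15,18); WM=14
i=13 t=16 v=5: → [15,19); WM=15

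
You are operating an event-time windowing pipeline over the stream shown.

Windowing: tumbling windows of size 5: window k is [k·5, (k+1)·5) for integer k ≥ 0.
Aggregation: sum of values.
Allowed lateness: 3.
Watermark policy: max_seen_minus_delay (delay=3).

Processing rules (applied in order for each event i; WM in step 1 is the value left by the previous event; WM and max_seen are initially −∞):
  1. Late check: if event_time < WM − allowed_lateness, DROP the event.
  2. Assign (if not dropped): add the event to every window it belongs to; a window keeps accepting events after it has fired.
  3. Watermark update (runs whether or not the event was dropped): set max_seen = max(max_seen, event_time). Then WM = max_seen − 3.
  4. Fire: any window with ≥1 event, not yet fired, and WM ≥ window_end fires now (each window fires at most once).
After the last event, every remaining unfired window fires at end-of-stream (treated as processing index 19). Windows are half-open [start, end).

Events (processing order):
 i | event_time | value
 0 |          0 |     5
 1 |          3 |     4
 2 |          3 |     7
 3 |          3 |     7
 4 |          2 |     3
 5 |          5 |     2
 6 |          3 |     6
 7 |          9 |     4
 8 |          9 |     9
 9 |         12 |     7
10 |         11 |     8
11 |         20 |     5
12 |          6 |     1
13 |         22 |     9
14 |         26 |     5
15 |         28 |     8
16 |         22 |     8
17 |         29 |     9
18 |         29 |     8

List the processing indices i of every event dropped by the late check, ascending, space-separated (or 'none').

i=0 t=0 v=5: → [0,5); WM=-3
i=1 t=3 v=4: → [0,5); WM=0
i=2 t=3 v=7: → [0,5); WM=0
i=3 t=3 v=7: → [0,5); WM=0
i=4 t=2 v=3: → [0,5); WM=0
i=5 t=5 v=2: → [5,10); WM=2
i=6 t=3 v=6: → [0,5); WM=2
i=7 t=9 v=4: → [5,10); WM=6; [0,5) fires=32
i=8 t=9 v=9: → [5,10); WM=6
i=9 t=12 v=7: → [10,15); WM=9
i=10 t=11 v=8: → [10,15); WM=9
i=11 t=20 v=5: → [20,25); WM=17; [5,10) fires=15 [10,15) fires=15
i=12 t=6 v=1: DROP (t<17-3); WM=17
i=13 t=22 v=9: → [20,25); WM=19
i=14 t=26 v=5: → [25,30); WM=23
i=15 t=28 v=8: → [25,30); WM=25; [20,25) fires=14
i=16 t=22 v=8: → [20,25); WM=25
i=17 t=29 v=9: → [25,30); WM=26
i=18 t=29 v=8: → [25,30); WM=26

12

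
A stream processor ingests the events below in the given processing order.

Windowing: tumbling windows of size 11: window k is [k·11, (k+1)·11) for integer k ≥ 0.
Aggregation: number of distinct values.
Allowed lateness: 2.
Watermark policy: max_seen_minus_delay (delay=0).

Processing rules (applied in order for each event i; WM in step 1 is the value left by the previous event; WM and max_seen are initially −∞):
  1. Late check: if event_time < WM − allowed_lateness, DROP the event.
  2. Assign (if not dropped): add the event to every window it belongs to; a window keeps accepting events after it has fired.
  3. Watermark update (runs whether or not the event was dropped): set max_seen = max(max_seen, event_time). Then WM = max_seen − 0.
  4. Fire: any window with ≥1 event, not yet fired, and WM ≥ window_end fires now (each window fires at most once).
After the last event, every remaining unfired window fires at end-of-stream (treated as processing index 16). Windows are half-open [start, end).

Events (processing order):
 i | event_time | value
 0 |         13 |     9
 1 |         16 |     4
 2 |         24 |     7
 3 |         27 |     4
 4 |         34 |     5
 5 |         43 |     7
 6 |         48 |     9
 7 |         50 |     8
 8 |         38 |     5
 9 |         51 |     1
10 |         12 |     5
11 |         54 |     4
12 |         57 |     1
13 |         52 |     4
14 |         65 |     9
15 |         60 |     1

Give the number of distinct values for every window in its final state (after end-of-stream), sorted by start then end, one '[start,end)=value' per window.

i=0 t=13 v=9: → [11,22); WM=13
i=1 t=16 v=4: → [11,22); WM=16
i=2 t=24 v=7: → [22,33); WM=24; [11,22) fires=2
i=3 t=27 v=4: → [22,33); WM=27
i=4 t=34 v=5: → [33,44); WM=34; [22,33) fires=2
i=5 t=43 v=7: → [33,44); WM=43
i=6 t=48 v=9: → [44,55); WM=48; [33,44) fires=2
i=7 t=50 v=8: → [44,55); WM=50
i=8 t=38 v=5: DROP (t<50-2); WM=50
i=9 t=51 v=1: → [44,55); WM=51
i=10 t=12 v=5: DROP (t<51-2); WM=51
i=11 t=54 v=4: → [44,55); WM=54
i=12 t=57 v=1: → [55,66); WM=57; [44,55) fires=4
i=13 t=52 v=4: DROP (t<57-2); WM=57
i=14 t=65 v=9: → [55,66); WM=65
i=15 t=60 v=1: DROP (t<65-2); WM=65

[11,22)=2 [22,33)=2 [33,44)=2 [44,55)=4 [55,66)=2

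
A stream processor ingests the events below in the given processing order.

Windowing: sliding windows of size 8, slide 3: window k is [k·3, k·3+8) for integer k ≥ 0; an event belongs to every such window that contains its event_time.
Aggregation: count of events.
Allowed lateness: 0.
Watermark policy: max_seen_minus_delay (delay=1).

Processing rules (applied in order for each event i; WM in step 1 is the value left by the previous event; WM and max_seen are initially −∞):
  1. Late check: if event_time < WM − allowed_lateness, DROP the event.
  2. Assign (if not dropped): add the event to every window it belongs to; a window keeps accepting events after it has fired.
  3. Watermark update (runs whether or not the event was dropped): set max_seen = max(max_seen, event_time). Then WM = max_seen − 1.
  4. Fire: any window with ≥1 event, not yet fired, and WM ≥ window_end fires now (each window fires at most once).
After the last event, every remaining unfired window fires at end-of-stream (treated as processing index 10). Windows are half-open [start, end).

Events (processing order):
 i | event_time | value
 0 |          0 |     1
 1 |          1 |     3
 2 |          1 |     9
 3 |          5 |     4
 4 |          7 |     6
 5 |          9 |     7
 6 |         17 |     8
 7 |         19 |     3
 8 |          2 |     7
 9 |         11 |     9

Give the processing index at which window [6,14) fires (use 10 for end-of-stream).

i=0 t=0 v=1: → [0,8); WM=-1
i=1 t=1 v=3: → [0,8); WM=0
i=2 t=1 v=9: → [0,8); WM=0
i=3 t=5 v=4: → [3,11),[0,8); WM=4
i=4 t=7 v=6: → [6,14),[3,11),[0,8); WM=6
i=5 t=9 v=7: → [9,17),[6,14),[3,11); WM=8; [0,8) fires=5
i=6 t=17 v=8: → [15,23),[12,20); WM=16; [3,11) fires=3 [6,14) fires=2
i=7 t=19 v=3: → [18,26),[15,23),[12,20); WM=18; [9,17) fires=1
i=8 t=2 v=7: DROP (t<18-0); WM=18
i=9 t=11 v=9: DROP (t<18-0); WM=18

6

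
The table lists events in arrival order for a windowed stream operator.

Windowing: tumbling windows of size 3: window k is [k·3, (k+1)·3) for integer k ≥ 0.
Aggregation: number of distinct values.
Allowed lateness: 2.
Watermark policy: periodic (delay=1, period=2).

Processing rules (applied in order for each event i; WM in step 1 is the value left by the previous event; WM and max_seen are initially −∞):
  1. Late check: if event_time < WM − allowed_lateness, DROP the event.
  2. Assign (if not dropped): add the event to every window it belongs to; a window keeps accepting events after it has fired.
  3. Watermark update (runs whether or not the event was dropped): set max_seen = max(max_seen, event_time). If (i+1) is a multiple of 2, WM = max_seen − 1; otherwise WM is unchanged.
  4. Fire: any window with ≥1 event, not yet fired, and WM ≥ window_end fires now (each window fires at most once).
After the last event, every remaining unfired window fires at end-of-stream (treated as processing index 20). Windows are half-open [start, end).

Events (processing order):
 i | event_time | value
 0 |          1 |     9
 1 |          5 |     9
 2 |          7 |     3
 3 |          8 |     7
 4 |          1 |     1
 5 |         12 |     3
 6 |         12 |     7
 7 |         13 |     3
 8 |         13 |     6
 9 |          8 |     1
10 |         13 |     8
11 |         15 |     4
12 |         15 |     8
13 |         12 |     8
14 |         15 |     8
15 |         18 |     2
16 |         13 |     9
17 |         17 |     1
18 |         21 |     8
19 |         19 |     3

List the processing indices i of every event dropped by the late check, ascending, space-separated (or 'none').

4 9 16

i=0 t=1 v=9: → [0,3); WM=−∞
i=1 t=5 v=9: → [3,6); WM=4; [0,3) fires=1
i=2 t=7 v=3: → [6,9); WM=4
i=3 t=8 v=7: → [6,9); WM=7; [3,6) fires=1
i=4 t=1 v=1: DROP (t<7-2); WM=7
i=5 t=12 v=3: → [12,15); WM=11; [6,9) fires=2
i=6 t=12 v=7: → [12,15); WM=11
i=7 t=13 v=3: → [12,15); WM=12
i=8 t=13 v=6: → [12,15); WM=12
i=9 t=8 v=1: DROP (t<12-2); WM=12
i=10 t=13 v=8: → [12,15); WM=12
i=11 t=15 v=4: → [15,18); WM=14
i=12 t=15 v=8: → [15,18); WM=14
i=13 t=12 v=8: → [12,15); WM=14
i=14 t=15 v=8: → [15,18); WM=14
i=15 t=18 v=2: → [18,21); WM=17; [12,15) fires=4
i=16 t=13 v=9: DROP (t<17-2); WM=17
i=17 t=17 v=1: → [15,18); WM=17
i=18 t=21 v=8: → [21,24); WM=17
i=19 t=19 v=3: → [18,21); WM=20; [15,18) fires=3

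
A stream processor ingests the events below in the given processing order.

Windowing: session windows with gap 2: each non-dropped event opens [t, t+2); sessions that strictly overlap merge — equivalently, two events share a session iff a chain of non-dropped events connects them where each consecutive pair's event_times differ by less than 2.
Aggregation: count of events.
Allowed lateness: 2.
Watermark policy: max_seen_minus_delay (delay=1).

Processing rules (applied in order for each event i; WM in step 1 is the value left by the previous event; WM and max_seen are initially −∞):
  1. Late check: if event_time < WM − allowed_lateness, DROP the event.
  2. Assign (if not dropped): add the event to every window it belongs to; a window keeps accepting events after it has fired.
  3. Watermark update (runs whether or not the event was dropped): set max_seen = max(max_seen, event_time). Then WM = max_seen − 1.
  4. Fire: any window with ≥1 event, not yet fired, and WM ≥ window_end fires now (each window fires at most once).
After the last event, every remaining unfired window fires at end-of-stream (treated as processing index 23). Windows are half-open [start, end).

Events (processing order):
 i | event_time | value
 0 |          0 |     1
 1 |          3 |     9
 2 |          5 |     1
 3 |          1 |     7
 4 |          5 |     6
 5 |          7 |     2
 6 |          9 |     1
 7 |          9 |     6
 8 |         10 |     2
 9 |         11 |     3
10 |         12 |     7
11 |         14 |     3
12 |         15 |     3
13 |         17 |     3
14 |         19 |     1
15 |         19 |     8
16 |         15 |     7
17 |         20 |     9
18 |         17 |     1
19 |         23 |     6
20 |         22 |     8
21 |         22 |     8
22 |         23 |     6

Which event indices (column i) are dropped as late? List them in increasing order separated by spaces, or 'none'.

3 16

i=0 t=0 v=1: → [0,2); WM=-1
i=1 t=3 v=9: → [3,5); WM=2
i=2 t=5 v=1: → [5,7); WM=4
i=3 t=1 v=7: DROP (t<4-2); WM=4
i=4 t=5 v=6: → [5,7); WM=4
i=5 t=7 v=2: → [7,9); WM=6
i=6 t=9 v=1: → [9,11); WM=8
i=7 t=9 v=6: → [9,11); WM=8
i=8 t=10 v=2: → [9,12); WM=9
i=9 t=11 v=3: → [9,13); WM=10
i=10 t=12 v=7: → [9,14); WM=11
i=11 t=14 v=3: → [14,16); WM=13
i=12 t=15 v=3: → [14,17); WM=14
i=13 t=17 v=3: → [17,19); WM=16
i=14 t=19 v=1: → [19,21); WM=18
i=15 t=19 v=8: → [19,21); WM=18
i=16 t=15 v=7: DROP (t<18-2); WM=18
i=17 t=20 v=9: → [19,22); WM=19
i=18 t=17 v=1: → [17,19); WM=19
i=19 t=23 v=6: → [23,25); WM=22
i=20 t=22 v=8: → [22,25); WM=22
i=21 t=22 v=8: → [22,25); WM=22
i=22 t=23 v=6: → [22,25); WM=22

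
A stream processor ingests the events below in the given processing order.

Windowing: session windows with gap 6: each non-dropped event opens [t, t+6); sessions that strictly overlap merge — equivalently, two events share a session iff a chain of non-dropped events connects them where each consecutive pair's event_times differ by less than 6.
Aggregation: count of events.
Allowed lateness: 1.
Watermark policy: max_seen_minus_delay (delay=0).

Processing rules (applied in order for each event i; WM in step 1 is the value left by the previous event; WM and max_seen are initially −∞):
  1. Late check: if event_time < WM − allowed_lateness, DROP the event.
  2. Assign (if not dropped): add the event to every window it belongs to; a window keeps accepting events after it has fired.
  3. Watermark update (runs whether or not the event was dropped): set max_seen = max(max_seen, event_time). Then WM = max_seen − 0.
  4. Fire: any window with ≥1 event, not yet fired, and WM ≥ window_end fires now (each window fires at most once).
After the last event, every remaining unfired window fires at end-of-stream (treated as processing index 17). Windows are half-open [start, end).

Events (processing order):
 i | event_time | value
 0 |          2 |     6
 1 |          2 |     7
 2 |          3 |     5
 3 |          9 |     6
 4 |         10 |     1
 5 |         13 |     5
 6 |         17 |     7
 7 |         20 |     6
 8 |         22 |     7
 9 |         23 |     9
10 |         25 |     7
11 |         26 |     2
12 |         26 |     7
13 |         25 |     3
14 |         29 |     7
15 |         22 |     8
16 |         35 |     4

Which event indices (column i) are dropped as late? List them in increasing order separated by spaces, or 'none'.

15

i=0 t=2 v=6: → [2,8); WM=2
i=1 t=2 v=7: → [2,8); WM=2
i=2 t=3 v=5: → [2,9); WM=3
i=3 t=9 v=6: → [9,15); WM=9
i=4 t=10 v=1: → [9,16); WM=10
i=5 t=13 v=5: → [9,19); WM=13
i=6 t=17 v=7: → [9,23); WM=17
i=7 t=20 v=6: → [9,26); WM=20
i=8 t=22 v=7: → [9,28); WM=22
i=9 t=23 v=9: → [9,29); WM=23
i=10 t=25 v=7: → [9,31); WM=25
i=11 t=26 v=2: → [9,32); WM=26
i=12 t=26 v=7: → [9,32); WM=26
i=13 t=25 v=3: → [9,32); WM=26
i=14 t=29 v=7: → [9,35); WM=29
i=15 t=22 v=8: DROP (t<29-1); WM=29
i=16 t=35 v=4: → [35,41); WM=35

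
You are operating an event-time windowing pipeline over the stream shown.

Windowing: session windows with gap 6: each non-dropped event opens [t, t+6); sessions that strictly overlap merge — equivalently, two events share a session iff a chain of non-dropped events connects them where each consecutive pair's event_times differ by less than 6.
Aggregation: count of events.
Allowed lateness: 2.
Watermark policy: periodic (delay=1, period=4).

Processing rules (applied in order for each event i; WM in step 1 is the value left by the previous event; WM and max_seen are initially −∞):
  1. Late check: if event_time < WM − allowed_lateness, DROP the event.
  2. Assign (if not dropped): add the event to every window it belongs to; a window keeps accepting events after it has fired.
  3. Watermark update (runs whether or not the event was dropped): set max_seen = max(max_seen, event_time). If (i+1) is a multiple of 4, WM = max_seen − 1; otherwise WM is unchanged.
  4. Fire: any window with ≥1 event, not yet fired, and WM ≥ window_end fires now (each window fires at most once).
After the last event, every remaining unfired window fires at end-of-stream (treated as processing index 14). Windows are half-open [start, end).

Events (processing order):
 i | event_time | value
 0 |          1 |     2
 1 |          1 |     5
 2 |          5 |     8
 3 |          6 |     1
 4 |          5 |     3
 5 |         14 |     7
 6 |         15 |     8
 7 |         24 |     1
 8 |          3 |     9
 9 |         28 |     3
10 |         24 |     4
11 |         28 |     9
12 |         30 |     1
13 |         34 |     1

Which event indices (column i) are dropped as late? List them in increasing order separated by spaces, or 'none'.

i=0 t=1 v=2: → [1,7); WM=−∞
i=1 t=1 v=5: → [1,7); WM=−∞
i=2 t=5 v=8: → [1,11); WM=−∞
i=3 t=6 v=1: → [1,12); WM=5
i=4 t=5 v=3: → [1,12); WM=5
i=5 t=14 v=7: → [14,20); WM=5
i=6 t=15 v=8: → [14,21); WM=5
i=7 t=24 v=1: → [24,30); WM=23
i=8 t=3 v=9: DROP (t<23-2); WM=23
i=9 t=28 v=3: → [24,34); WM=23
i=10 t=24 v=4: → [24,34); WM=23
i=11 t=28 v=9: → [24,34); WM=27
i=12 t=30 v=1: → [24,36); WM=27
i=13 t=34 v=1: → [24,40); WM=27

8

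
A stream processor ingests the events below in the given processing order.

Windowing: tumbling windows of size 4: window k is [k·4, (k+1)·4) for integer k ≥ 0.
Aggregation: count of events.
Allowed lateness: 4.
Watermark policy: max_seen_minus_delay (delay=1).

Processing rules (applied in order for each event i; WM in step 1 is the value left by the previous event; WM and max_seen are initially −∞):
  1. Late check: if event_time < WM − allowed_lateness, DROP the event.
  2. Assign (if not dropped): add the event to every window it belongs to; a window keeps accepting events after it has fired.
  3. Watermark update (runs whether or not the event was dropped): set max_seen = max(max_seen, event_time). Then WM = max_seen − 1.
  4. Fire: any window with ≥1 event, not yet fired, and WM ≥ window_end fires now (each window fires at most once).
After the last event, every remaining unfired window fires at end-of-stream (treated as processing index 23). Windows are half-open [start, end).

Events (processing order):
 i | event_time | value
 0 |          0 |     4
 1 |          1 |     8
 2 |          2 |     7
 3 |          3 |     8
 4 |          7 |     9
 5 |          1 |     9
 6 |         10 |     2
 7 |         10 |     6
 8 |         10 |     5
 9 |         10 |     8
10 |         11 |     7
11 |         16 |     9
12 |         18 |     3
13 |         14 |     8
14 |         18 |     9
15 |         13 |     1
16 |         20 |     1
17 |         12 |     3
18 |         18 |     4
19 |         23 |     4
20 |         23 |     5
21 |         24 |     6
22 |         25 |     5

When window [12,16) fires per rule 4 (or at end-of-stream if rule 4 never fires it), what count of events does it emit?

i=0 t=0 v=4: → [0,4); WM=-1
i=1 t=1 v=8: → [0,4); WM=0
i=2 t=2 v=7: → [0,4); WM=1
i=3 t=3 v=8: → [0,4); WM=2
i=4 t=7 v=9: → [4,8); WM=6; [0,4) fires=4
i=5 t=1 v=9: DROP (t<6-4); WM=6
i=6 t=10 v=2: → [8,12); WM=9; [4,8) fires=1
i=7 t=10 v=6: → [8,12); WM=9
i=8 t=10 v=5: → [8,12); WM=9
i=9 t=10 v=8: → [8,12); WM=9
i=10 t=11 v=7: → [8,12); WM=10
i=11 t=16 v=9: → [16,20); WM=15; [8,12) fires=5
i=12 t=18 v=3: → [16,20); WM=17
i=13 t=14 v=8: → [12,16); WM=17; [12,16) fires=1
i=14 t=18 v=9: → [16,20); WM=17
i=15 t=13 v=1: → [12,16); WM=17
i=16 t=20 v=1: → [20,24); WM=19
i=17 t=12 v=3: DROP (t<19-4); WM=19
i=18 t=18 v=4: → [16,20); WM=19
i=19 t=23 v=4: → [20,24); WM=22; [16,20) fires=4
i=20 t=23 v=5: → [20,24); WM=22
i=21 t=24 v=6: → [24,28); WM=23
i=22 t=25 v=5: → [24,28); WM=24; [20,24) fires=3

1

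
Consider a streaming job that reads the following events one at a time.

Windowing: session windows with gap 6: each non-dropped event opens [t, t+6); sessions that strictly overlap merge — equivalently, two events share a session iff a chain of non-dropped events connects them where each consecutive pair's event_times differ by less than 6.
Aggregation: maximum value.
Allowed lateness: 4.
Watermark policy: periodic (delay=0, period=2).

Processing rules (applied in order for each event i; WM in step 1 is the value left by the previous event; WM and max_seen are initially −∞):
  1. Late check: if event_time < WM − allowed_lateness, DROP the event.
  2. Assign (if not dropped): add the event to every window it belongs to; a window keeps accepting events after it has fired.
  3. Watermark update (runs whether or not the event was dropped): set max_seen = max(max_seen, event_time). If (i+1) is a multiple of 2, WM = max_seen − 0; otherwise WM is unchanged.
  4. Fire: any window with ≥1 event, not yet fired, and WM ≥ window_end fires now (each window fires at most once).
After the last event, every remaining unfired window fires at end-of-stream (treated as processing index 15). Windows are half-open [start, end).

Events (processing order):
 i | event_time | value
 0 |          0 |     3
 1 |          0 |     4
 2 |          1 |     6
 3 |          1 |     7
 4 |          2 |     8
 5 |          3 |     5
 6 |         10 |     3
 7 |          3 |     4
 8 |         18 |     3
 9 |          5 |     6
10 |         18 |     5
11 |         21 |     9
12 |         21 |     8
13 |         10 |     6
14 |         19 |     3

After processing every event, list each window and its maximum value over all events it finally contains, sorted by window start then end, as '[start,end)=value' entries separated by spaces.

i=0 t=0 v=3: → [0,6); WM=−∞
i=1 t=0 v=4: → [0,6); WM=0
i=2 t=1 v=6: → [0,7); WM=0
i=3 t=1 v=7: → [0,7); WM=1
i=4 t=2 v=8: → [0,8); WM=1
i=5 t=3 v=5: → [0,9); WM=3
i=6 t=10 v=3: → [10,16); WM=3
i=7 t=3 v=4: → [0,9); WM=10
i=8 t=18 v=3: → [18,24); WM=10
i=9 t=5 v=6: DROP (t<10-4); WM=18
i=10 t=18 v=5: → [18,24); WM=18
i=11 t=21 v=9: → [18,27); WM=21
i=12 t=21 v=8: → [18,27); WM=21
i=13 t=10 v=6: DROP (t<21-4); WM=21
i=14 t=19 v=3: → [18,27); WM=21

[0,9)=8 [10,16)=3 [18,27)=9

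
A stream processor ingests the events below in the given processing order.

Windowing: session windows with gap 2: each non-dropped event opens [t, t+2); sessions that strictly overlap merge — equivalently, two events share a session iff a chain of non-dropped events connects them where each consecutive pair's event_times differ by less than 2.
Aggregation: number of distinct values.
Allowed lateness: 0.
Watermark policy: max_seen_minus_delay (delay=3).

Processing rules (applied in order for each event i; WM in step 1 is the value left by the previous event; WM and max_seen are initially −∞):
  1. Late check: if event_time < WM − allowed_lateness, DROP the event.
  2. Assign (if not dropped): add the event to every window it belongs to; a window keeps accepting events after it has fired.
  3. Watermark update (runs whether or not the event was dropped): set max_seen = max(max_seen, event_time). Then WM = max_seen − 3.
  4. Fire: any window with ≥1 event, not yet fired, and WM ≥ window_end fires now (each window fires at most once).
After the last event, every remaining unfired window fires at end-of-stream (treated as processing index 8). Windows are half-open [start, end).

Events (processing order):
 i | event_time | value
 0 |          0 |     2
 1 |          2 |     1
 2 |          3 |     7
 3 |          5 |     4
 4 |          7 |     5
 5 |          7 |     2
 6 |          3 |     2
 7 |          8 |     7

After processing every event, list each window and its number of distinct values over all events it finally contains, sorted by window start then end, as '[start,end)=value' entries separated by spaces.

[0,2)=1 [2,5)=2 [5,7)=1 [7,10)=3

i=0 t=0 v=2: → [0,2); WM=-3
i=1 t=2 v=1: → [2,4); WM=-1
i=2 t=3 v=7: → [2,5); WM=0
i=3 t=5 v=4: → [5,7); WM=2
i=4 t=7 v=5: → [7,9); WM=4
i=5 t=7 v=2: → [7,9); WM=4
i=6 t=3 v=2: DROP (t<4-0); WM=4
i=7 t=8 v=7: → [7,10); WM=5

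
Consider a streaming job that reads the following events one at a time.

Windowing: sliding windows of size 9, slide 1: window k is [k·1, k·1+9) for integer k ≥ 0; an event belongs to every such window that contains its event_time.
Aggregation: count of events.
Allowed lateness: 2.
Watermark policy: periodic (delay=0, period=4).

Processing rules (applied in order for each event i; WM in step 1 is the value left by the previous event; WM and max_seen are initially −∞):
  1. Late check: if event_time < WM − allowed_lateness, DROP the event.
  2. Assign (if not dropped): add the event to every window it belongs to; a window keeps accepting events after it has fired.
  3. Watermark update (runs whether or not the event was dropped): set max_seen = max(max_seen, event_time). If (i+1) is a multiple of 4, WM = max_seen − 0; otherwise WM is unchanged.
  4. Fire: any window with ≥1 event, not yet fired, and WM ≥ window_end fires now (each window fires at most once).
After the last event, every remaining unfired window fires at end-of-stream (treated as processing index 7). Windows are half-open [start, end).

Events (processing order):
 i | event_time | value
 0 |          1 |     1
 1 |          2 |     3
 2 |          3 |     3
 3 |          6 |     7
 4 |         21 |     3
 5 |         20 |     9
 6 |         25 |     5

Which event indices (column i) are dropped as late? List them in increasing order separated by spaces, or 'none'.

none

i=0 t=1 v=1: → [1,10),[0,9); WM=−∞
i=1 t=2 v=3: → [2,11),[1,10),[0,9); WM=−∞
i=2 t=3 v=3: → [3,12),[2,11),[1,10),[0,9); WM=−∞
i=3 t=6 v=7: → [6,15),[5,14),[4,13),[3,12),[2,11),[1,10),[0,9); WM=6
i=4 t=21 v=3: → [21,30),[20,29),[19,28),[18,27),[17,26),[16,25),[15,24),[14,23),[13,22); WM=6
i=5 t=20 v=9: → [20,29),[19,28),[18,27),[17,26),[16,25),[15,24),[14,23),[13,22),[12,21); WM=6
i=6 t=25 v=5: → [25,34),[24,33),[23,32),[22,31),[21,30),[20,29),[19,28),[18,27),[17,26); WM=6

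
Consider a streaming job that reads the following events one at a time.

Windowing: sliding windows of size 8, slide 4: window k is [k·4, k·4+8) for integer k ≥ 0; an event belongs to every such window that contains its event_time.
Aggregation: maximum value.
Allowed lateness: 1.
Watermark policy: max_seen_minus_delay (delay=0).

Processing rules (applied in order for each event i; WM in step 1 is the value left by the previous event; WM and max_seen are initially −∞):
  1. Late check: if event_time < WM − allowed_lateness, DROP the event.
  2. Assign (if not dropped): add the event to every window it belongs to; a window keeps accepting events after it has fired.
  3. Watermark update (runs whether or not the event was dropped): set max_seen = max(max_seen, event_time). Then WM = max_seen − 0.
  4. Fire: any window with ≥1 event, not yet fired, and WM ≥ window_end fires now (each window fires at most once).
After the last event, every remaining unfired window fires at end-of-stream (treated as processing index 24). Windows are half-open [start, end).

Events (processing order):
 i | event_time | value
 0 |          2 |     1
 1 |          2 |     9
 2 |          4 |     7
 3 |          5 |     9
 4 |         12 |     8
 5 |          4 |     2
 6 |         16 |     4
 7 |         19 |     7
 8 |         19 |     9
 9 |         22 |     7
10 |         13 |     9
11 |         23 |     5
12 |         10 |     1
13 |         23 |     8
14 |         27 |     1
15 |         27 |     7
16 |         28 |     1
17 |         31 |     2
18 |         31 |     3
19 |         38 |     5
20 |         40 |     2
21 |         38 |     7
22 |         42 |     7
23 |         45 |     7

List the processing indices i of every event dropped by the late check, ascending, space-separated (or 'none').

i=0 t=2 v=1: → [0,8); WM=2
i=1 t=2 v=9: → [0,8); WM=2
i=2 t=4 v=7: → [4,12),[0,8); WM=4
i=3 t=5 v=9: → [4,12),[0,8); WM=5
i=4 t=12 v=8: → [12,20),[8,16); WM=12; [0,8) fires=9 [4,12) fires=9
i=5 t=4 v=2: DROP (t<12-1); WM=12
i=6 t=16 v=4: → [16,24),[12,20); WM=16; [8,16) fires=8
i=7 t=19 v=7: → [16,24),[12,20); WM=19
i=8 t=19 v=9: → [16,24),[12,20); WM=19
i=9 t=22 v=7: → [20,28),[16,24); WM=22; [12,20) fires=9
i=10 t=13 v=9: DROP (t<22-1); WM=22
i=11 t=23 v=5: → [20,28),[16,24); WM=23
i=12 t=10 v=1: DROP (t<23-1); WM=23
i=13 t=23 v=8: → [20,28),[16,24); WM=23
i=14 t=27 v=1: → [24,32),[20,28); WM=27; [16,24) fires=9
i=15 t=27 v=7: → [24,32),[20,28); WM=27
i=16 t=28 v=1: → [28,36),[24,32); WM=28; [20,28) fires=8
i=17 t=31 v=2: → [28,36),[24,32); WM=31
i=18 t=31 v=3: → [28,36),[24,32); WM=31
i=19 t=38 v=5: → [36,44),[32,40); WM=38; [24,32) fires=7 [28,36) fires=3
i=20 t=40 v=2: → [40,48),[36,44); WM=40; [32,40) fires=5
i=21 t=38 v=7: DROP (t<40-1); WM=40
i=22 t=42 v=7: → [40,48),[36,44); WM=42
i=23 t=45 v=7: → [44,52),[40,48); WM=45; [36,44) fires=7

5 10 12 21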